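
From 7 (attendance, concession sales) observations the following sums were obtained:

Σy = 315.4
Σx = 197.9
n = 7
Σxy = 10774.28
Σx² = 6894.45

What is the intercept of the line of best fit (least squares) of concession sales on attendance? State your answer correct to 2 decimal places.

Sxx = Σx² − (Σx)²/n = 6894.45 − 5594.915714 = 1299.534286
Sxy = Σxy − (Σx)(Σy)/n = 10774.28 − 8916.808571 = 1857.471429
b = Sxy/Sxx = 1857.471429/1299.534286 = 1.429336
a = ȳ − b·x̄ = 45.057143 − 1.429336·28.271429 = 4.647766

4.65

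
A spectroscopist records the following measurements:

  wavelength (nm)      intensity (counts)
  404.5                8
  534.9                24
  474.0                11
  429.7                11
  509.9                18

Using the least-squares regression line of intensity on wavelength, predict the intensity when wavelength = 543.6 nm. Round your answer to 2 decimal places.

n = 5, Σx = 2353, Σy = 72, Σxy = 35192.5, Σx² = 1119054.36
Sxx = Σx² − (Σx)²/n = 1119054.36 − 1107321.8 = 11732.56
Sxy = Σxy − (Σx)(Σy)/n = 35192.5 − 33883.2 = 1309.3
b = Sxy/Sxx = 1309.3/11732.56 = 0.111595
a = ȳ − b·x̄ = 14.4 − 0.111595·470.6 = -38.116806
ŷ(543.6) = a + b·543.6 = -38.116806 + 0.111595·543.6 = 22.546466

22.55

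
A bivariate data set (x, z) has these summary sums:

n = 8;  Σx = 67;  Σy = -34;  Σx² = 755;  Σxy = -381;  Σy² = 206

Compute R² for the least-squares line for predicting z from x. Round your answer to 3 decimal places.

Sxx = Σx² − (Σx)²/n = 755 − 561.125 = 193.875
Sxy = Σxy − (Σx)(Σy)/n = -381 − (-284.75) = -96.25
Syy = Σy² − (Σy)²/n = 206 − 144.5 = 61.5
R² = Sxy²/(Sxx·Syy) = (-96.25)²/(193.875·61.5) = 0.776971

0.777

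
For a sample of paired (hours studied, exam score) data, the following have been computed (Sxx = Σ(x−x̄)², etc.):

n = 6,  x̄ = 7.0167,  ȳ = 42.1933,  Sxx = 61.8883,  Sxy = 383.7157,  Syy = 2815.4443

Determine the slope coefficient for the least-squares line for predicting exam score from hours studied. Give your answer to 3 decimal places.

6.200

b = Sxy/Sxx = 383.7157/61.8883 = 6.200133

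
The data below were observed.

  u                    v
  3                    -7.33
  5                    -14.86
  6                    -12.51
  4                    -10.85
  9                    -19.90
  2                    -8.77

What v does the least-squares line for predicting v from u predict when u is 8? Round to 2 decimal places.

-17.78

n = 6, Σx = 29, Σy = -74.22, Σxy = -411.39, Σx² = 171
Sxx = Σx² − (Σx)²/n = 171 − 140.166667 = 30.833333
Sxy = Σxy − (Σx)(Σy)/n = -411.39 − (-358.73) = -52.66
b = Sxy/Sxx = -52.66/30.833333 = -1.707892
a = ȳ − b·x̄ = -12.37 − (-1.707892)·4.833333 = -4.115189
ŷ(8) = a + b·8 = -4.115189 + (-1.707892)·8 = -17.778324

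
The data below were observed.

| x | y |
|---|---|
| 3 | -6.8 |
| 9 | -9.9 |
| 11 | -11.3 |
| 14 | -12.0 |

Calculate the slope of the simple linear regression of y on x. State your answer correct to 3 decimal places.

n = 4, Σx = 37, Σy = -40, Σxy = -401.8, Σx² = 407
Sxx = Σx² − (Σx)²/n = 407 − 342.25 = 64.75
Sxy = Σxy − (Σx)(Σy)/n = -401.8 − (-370) = -31.8
b = Sxy/Sxx = -31.8/64.75 = -0.491120

-0.491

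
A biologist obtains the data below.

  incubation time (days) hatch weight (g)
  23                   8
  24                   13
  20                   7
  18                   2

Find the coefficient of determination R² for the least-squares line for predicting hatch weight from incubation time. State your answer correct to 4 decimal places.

0.8577

n = 4, Σx = 85, Σy = 30, Σxy = 672, Σx² = 1829, Σy² = 286
Sxx = Σx² − (Σx)²/n = 1829 − 1806.25 = 22.75
Sxy = Σxy − (Σx)(Σy)/n = 672 − 637.5 = 34.5
Syy = Σy² − (Σy)²/n = 286 − 225 = 61
R² = Sxy²/(Sxx·Syy) = (34.5)²/(22.75·61) = 0.857683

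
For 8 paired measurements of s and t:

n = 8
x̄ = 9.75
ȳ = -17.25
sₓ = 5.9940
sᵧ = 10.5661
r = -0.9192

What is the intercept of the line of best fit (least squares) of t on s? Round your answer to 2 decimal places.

-1.45

b = r · sᵧ/sₓ = -0.9192 · 10.5661/5.994 = -1.620347
a = ȳ − b·x̄ = -17.25 − (-1.620347)·9.75 = -1.451618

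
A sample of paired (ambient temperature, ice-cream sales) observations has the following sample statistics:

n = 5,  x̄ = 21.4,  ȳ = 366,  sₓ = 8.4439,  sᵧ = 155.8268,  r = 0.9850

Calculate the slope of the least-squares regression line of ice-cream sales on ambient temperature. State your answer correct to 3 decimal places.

b = r · sᵧ/sₓ = 0.985 · 155.8268/8.4439 = 18.177548

18.178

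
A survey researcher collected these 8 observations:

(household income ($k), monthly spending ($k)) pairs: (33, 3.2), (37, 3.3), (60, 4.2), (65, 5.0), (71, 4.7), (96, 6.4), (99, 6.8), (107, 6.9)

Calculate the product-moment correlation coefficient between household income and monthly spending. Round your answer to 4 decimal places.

0.9881

n = 8, Σx = 568, Σy = 40.5, Σxy = 3164.3, Σx² = 45790, Σy² = 220.67
Sxx = Σx² − (Σx)²/n = 45790 − 40328 = 5462
Sxy = Σxy − (Σx)(Σy)/n = 3164.3 − 2875.5 = 288.8
Syy = Σy² − (Σy)²/n = 220.67 − 205.03125 = 15.63875
r = Sxy/√(Sxx·Syy) = 288.8/√(85418.8525) = 288.8/292.265038 = 0.988144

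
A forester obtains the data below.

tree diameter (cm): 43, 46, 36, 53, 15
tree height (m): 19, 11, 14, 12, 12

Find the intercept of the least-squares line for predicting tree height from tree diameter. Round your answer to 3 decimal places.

n = 5, Σx = 193, Σy = 68, Σxy = 2643, Σx² = 8295
Sxx = Σx² − (Σx)²/n = 8295 − 7449.8 = 845.2
Sxy = Σxy − (Σx)(Σy)/n = 2643 − 2624.8 = 18.2
b = Sxy/Sxx = 18.2/845.2 = 0.021533
a = ȳ − b·x̄ = 13.6 − 0.021533·38.6 = 12.768812

12.769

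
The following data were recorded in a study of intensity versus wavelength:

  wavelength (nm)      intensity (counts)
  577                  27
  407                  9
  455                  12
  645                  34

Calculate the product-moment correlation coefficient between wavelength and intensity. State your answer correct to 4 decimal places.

n = 4, Σx = 2084, Σy = 82, Σxy = 46632, Σx² = 1121628, Σy² = 2110
Sxx = Σx² − (Σx)²/n = 1121628 − 1085764 = 35864
Sxy = Σxy − (Σx)(Σy)/n = 46632 − 42722 = 3910
Syy = Σy² − (Σy)²/n = 2110 − 1681 = 429
r = Sxy/√(Sxx·Syy) = 3910/√(15385656) = 3910/3922.455353 = 0.996825

0.9968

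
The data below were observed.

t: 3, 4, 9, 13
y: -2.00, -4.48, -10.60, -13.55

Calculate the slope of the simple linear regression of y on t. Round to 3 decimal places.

n = 4, Σx = 29, Σy = -30.63, Σxy = -295.47, Σx² = 275
Sxx = Σx² − (Σx)²/n = 275 − 210.25 = 64.75
Sxy = Σxy − (Σx)(Σy)/n = -295.47 − (-222.0675) = -73.4025
b = Sxy/Sxx = -73.4025/64.75 = -1.133629

-1.134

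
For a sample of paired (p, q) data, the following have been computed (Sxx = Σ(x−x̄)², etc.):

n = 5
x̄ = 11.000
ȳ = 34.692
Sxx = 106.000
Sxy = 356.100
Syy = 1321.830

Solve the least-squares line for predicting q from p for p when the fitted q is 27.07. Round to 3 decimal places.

8.731

b = Sxy/Sxx = 356.1/106 = 3.359434
a = ȳ − b·x̄ = 34.692 − 3.359434·11 = -2.261774
Set a + b·x = 27.07: x = (27.07 − (-2.261774)) / 3.359434 = 8.731165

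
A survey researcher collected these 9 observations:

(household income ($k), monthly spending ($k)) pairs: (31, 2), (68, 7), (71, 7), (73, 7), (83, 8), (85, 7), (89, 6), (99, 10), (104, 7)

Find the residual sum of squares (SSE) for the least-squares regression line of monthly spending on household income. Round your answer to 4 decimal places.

12.4442

n = 9, Σx = 703, Σy = 61, Σxy = 5057, Σx² = 58607, Σy² = 449
Sxx = Σx² − (Σx)²/n = 58607 − 54912.111111 = 3694.888889
Sxy = Σxy − (Σx)(Σy)/n = 5057 − 4764.777778 = 292.222222
Syy = Σy² − (Σy)²/n = 449 − 413.444444 = 35.555556
b = Sxy/Sxx = 292.222222/3694.888889 = 0.079088
SSE = Syy − b·Sxy = 35.555556 − 0.079088·292.222222 = 12.444217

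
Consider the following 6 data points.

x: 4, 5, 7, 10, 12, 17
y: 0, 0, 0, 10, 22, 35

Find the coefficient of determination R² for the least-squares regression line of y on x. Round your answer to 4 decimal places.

n = 6, Σx = 55, Σy = 67, Σxy = 959, Σx² = 623, Σy² = 1809
Sxx = Σx² − (Σx)²/n = 623 − 504.166667 = 118.833333
Sxy = Σxy − (Σx)(Σy)/n = 959 − 614.166667 = 344.833333
Syy = Σy² − (Σy)²/n = 1809 − 748.166667 = 1060.833333
R² = Sxy²/(Sxx·Syy) = (344.833333)²/(118.833333·1060.833333) = 0.943264

0.9433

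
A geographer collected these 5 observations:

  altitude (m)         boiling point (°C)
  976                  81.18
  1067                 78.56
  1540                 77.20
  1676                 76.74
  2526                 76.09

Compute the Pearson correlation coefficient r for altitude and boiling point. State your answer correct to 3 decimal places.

n = 5, Σx = 7785, Σy = 389.77, Σxy = 602762.78, Σx² = 13652317, Σy² = 30400.4217
Sxx = Σx² − (Σx)²/n = 13652317 − 12121245 = 1531072
Sxy = Σxy − (Σx)(Σy)/n = 602762.78 − 606871.89 = -4109.11
Syy = Σy² − (Σy)²/n = 30400.4217 − 30384.13058 = 16.29112
r = Sxy/√(Sxx·Syy) = -4109.11/√(24942877.68064) = -4109.11/4994.284501 = -0.822762

-0.823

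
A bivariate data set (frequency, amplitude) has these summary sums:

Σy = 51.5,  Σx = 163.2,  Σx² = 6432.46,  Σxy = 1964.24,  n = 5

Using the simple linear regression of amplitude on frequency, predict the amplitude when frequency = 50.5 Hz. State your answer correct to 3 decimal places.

14.876

Sxx = Σx² − (Σx)²/n = 6432.46 − 5326.848 = 1105.612
Sxy = Σxy − (Σx)(Σy)/n = 1964.24 − 1680.96 = 283.28
b = Sxy/Sxx = 283.28/1105.612 = 0.256220
a = ȳ − b·x̄ = 10.3 − 0.256220·32.64 = 1.936976
ŷ(50.5) = a + b·50.5 = 1.936976 + 0.256220·50.5 = 14.876091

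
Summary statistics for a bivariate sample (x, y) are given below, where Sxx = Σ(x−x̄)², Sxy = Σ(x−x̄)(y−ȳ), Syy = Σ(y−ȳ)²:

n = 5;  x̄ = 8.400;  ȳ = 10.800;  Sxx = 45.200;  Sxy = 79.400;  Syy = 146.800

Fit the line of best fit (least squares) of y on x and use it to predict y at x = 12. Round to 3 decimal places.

17.124

b = Sxy/Sxx = 79.4/45.2 = 1.756637
a = ȳ − b·x̄ = 10.8 − 1.756637·8.4 = -3.955752
ŷ(12) = a + b·12 = -3.955752 + 1.756637·12 = 17.123894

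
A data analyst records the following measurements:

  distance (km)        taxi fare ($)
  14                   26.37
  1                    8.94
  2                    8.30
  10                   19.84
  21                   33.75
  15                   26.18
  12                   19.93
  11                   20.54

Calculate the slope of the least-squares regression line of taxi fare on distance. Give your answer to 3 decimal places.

1.295

n = 8, Σx = 86, Σy = 163.85, Σxy = 2159.67, Σx² = 1232
Sxx = Σx² − (Σx)²/n = 1232 − 924.5 = 307.5
Sxy = Σxy − (Σx)(Σy)/n = 2159.67 − 1761.3875 = 398.2825
b = Sxy/Sxx = 398.2825/307.5 = 1.295228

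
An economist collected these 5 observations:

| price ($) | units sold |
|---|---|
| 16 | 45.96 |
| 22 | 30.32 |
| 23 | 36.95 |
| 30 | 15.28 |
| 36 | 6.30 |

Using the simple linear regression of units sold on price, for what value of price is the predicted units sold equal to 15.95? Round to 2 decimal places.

n = 5, Σx = 127, Σy = 134.81, Σxy = 2937.45, Σx² = 3465
Sxx = Σx² − (Σx)²/n = 3465 − 3225.8 = 239.2
Sxy = Σxy − (Σx)(Σy)/n = 2937.45 − 3424.174 = -486.724
b = Sxy/Sxx = -486.724/239.2 = -2.034799
a = ȳ − b·x̄ = 26.962 − (-2.034799)·25.4 = 78.645903
Set a + b·x = 15.95: x = (15.95 − 78.645903) / (-2.034799) = 30.811836

30.81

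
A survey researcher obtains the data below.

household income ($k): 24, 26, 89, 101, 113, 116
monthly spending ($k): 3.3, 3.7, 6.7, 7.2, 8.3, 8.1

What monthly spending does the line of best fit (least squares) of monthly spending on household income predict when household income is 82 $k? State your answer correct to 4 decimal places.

n = 6, Σx = 469, Σy = 37.3, Σxy = 3376.4, Σx² = 45599
Sxx = Σx² − (Σx)²/n = 45599 − 36660.166667 = 8938.833333
Sxy = Σxy − (Σx)(Σy)/n = 3376.4 − 2915.616667 = 460.783333
b = Sxy/Sxx = 460.783333/8938.833333 = 0.051548
a = ȳ − b·x̄ = 6.216667 − 0.051548·78.166667 = 2.187293
ŷ(82) = a + b·82 = 2.187293 + 0.051548·82 = 6.414269

6.4143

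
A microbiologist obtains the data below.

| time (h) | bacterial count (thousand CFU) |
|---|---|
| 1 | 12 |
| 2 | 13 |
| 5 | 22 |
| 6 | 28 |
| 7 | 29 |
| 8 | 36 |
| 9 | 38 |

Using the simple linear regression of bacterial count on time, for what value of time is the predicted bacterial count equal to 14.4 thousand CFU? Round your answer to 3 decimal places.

2.186

n = 7, Σx = 38, Σy = 178, Σxy = 1149, Σx² = 260
Sxx = Σx² − (Σx)²/n = 260 − 206.285714 = 53.714286
Sxy = Σxy − (Σx)(Σy)/n = 1149 − 966.285714 = 182.714286
b = Sxy/Sxx = 182.714286/53.714286 = 3.401596
a = ȳ − b·x̄ = 25.428571 − 3.401596·5.428571 = 6.962766
Set a + b·x = 14.4: x = (14.4 − 6.962766) / 3.401596 = 2.186396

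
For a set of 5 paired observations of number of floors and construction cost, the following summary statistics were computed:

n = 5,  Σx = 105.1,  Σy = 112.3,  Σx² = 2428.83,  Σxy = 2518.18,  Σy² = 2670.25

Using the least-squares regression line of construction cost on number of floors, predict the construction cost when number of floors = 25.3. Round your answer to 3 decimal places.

25.532

Sxx = Σx² − (Σx)²/n = 2428.83 − 2209.202 = 219.628
Sxy = Σxy − (Σx)(Σy)/n = 2518.18 − 2360.546 = 157.634
b = Sxy/Sxx = 157.634/219.628 = 0.717732
a = ȳ − b·x̄ = 22.46 − 0.717732·21.02 = 7.373278
ŷ(25.3) = a + b·25.3 = 7.373278 + 0.717732·25.3 = 25.531892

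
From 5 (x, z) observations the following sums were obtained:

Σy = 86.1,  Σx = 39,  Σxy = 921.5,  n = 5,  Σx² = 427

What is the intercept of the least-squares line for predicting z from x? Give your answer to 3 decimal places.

1.346

Sxx = Σx² − (Σx)²/n = 427 − 304.2 = 122.8
Sxy = Σxy − (Σx)(Σy)/n = 921.5 − 671.58 = 249.92
b = Sxy/Sxx = 249.92/122.8 = 2.035179
a = ȳ − b·x̄ = 17.22 − 2.035179·7.8 = 1.345603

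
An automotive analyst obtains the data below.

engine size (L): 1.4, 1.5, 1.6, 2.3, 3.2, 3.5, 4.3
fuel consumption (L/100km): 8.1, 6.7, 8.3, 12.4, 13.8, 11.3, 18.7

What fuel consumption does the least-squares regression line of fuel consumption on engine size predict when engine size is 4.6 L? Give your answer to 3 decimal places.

n = 7, Σx = 17.8, Σy = 79.3, Σxy = 227.31, Σx² = 53.04
Sxx = Σx² − (Σx)²/n = 53.04 − 45.262857 = 7.777143
Sxy = Σxy − (Σx)(Σy)/n = 227.31 − 201.648571 = 25.661429
b = Sxy/Sxx = 25.661429/7.777143 = 3.299596
a = ȳ − b·x̄ = 11.328571 − 3.299596·2.542857 = 2.938170
ŷ(4.6) = a + b·4.6 = 2.938170 + 3.299596·4.6 = 18.116312

18.116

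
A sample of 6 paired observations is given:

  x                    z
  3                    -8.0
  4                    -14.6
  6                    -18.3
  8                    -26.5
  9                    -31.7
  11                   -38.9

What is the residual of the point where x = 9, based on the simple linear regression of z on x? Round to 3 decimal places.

-0.632

n = 6, Σx = 41, Σy = -138, Σxy = -1117.4, Σx² = 327
Sxx = Σx² − (Σx)²/n = 327 − 280.166667 = 46.833333
Sxy = Σxy − (Σx)(Σy)/n = -1117.4 − (-943) = -174.4
b = Sxy/Sxx = -174.4/46.833333 = -3.723843
a = ȳ − b·x̄ = -23 − (-3.723843)·6.833333 = 2.446263
ŷ(9) = 2.446263 + (-3.723843)·9 = -31.068327
residual = y − ŷ = -31.7 − (-31.068327) = -0.631673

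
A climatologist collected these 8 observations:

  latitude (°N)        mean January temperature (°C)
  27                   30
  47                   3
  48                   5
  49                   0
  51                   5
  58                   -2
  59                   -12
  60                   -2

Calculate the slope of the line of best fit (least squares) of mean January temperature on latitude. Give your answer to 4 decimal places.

-1.0707

n = 8, Σx = 399, Σy = 27, Σxy = 502, Σx² = 20689
Sxx = Σx² − (Σx)²/n = 20689 − 19900.125 = 788.875
Sxy = Σxy − (Σx)(Σy)/n = 502 − 1346.625 = -844.625
b = Sxy/Sxx = -844.625/788.875 = -1.070670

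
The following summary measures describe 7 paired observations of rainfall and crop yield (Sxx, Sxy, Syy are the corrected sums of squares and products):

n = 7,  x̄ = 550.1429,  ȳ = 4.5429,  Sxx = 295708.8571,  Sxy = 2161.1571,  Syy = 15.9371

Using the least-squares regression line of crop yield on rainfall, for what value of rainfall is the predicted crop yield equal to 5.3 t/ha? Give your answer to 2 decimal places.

653.74

b = Sxy/Sxx = 2161.1571/295708.8571 = 0.007308
a = ȳ − b·x̄ = 4.5429 − 0.007308·550.1429 = 0.522238
Set a + b·x = 5.3: x = (5.3 − 0.522238) / 0.007308 = 653.736098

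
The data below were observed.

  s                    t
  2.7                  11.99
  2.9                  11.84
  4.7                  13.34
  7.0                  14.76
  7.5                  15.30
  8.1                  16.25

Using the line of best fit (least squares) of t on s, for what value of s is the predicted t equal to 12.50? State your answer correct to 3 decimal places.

3.614

n = 6, Σx = 32.9, Σy = 83.48, Σxy = 479.102, Σx² = 208.65
Sxx = Σx² − (Σx)²/n = 208.65 − 180.401667 = 28.248333
Sxy = Σxy − (Σx)(Σy)/n = 479.102 − 457.748667 = 21.353333
b = Sxy/Sxx = 21.353333/28.248333 = 0.755915
a = ȳ − b·x̄ = 13.913333 − 0.755915·5.483333 = 9.768400
Set a + b·x = 12.50: x = (12.50 − 9.768400) / 0.755915 = 3.613634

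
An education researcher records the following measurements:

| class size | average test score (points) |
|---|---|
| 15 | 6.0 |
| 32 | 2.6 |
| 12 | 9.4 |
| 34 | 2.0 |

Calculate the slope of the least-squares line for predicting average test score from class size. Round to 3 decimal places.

n = 4, Σx = 93, Σy = 20, Σxy = 354, Σx² = 2549
Sxx = Σx² − (Σx)²/n = 2549 − 2162.25 = 386.75
Sxy = Σxy − (Σx)(Σy)/n = 354 − 465 = -111
b = Sxy/Sxx = -111/386.75 = -0.287007

-0.287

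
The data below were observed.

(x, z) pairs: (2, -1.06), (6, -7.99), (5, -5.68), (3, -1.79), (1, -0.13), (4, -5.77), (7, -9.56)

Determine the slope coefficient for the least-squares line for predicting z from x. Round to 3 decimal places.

n = 7, Σx = 28, Σy = -31.98, Σxy = -173.96, Σx² = 140
Sxx = Σx² − (Σx)²/n = 140 − 112 = 28
Sxy = Σxy − (Σx)(Σy)/n = -173.96 − (-127.92) = -46.04
b = Sxy/Sxx = -46.04/28 = -1.644286

-1.644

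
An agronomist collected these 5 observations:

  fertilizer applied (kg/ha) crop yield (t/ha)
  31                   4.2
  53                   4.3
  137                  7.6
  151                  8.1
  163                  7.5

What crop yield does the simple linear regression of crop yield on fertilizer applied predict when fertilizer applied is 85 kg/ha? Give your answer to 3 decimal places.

5.660

n = 5, Σx = 535, Σy = 31.7, Σxy = 3844.9, Σx² = 71909
Sxx = Σx² − (Σx)²/n = 71909 − 57245 = 14664
Sxy = Σxy − (Σx)(Σy)/n = 3844.9 − 3391.9 = 453
b = Sxy/Sxx = 453/14664 = 0.030892
a = ȳ − b·x̄ = 6.34 − 0.030892·107 = 3.034558
ŷ(85) = a + b·85 = 3.034558 + 0.030892·85 = 5.660376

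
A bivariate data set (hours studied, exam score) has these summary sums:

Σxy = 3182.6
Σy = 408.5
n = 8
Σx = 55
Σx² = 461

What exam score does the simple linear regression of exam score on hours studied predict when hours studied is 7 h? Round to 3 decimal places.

Sxx = Σx² − (Σx)²/n = 461 − 378.125 = 82.875
Sxy = Σxy − (Σx)(Σy)/n = 3182.6 − 2808.4375 = 374.1625
b = Sxy/Sxx = 374.1625/82.875 = 4.514781
a = ȳ − b·x̄ = 51.0625 − 4.514781·6.875 = 20.023379
ŷ(7) = a + b·7 = 20.023379 + 4.514781·7 = 51.626848

51.627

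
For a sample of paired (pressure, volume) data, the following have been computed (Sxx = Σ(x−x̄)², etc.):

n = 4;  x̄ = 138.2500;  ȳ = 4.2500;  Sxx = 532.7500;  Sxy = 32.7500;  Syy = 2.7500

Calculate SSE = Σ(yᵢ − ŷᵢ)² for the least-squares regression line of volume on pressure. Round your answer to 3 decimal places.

b = Sxy/Sxx = 32.75/532.75 = 0.061473
SSE = Syy − b·Sxy = 2.75 − 0.061473·32.75 = 0.736743

0.737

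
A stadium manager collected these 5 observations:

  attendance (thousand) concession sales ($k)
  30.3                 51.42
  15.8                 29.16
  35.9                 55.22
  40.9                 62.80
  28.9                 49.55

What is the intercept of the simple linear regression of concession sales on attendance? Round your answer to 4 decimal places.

9.7229

n = 5, Σx = 151.8, Σy = 248.15, Σxy = 8001.667, Σx² = 4964.56
Sxx = Σx² − (Σx)²/n = 4964.56 − 4608.648 = 355.912
Sxy = Σxy − (Σx)(Σy)/n = 8001.667 − 7533.834 = 467.833
b = Sxy/Sxx = 467.833/355.912 = 1.314463
a = ȳ − b·x̄ = 49.63 − 1.314463·30.36 = 9.722917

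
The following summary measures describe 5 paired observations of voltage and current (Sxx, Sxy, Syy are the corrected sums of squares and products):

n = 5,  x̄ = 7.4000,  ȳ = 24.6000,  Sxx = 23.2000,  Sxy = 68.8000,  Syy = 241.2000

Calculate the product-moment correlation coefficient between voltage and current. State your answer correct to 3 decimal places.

0.920

r = Sxy/√(Sxx·Syy) = 68.8/√(5595.84) = 68.8/74.805347 = 0.919720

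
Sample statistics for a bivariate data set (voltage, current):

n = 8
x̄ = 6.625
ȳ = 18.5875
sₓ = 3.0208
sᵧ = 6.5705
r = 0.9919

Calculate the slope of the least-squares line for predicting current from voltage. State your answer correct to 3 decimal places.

2.157

b = r · sᵧ/sₓ = 0.9919 · 6.5705/3.0208 = 2.157468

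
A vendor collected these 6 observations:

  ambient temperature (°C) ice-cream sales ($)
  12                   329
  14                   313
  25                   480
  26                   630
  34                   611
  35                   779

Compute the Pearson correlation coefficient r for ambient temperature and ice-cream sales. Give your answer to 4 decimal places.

0.9331

n = 6, Σx = 146, Σy = 3142, Σxy = 84749, Σx² = 4022, Σy² = 1813672
Sxx = Σx² − (Σx)²/n = 4022 − 3552.666667 = 469.333333
Sxy = Σxy − (Σx)(Σy)/n = 84749 − 76455.333333 = 8293.666667
Syy = Σy² − (Σy)²/n = 1813672 − 1645360.666667 = 168311.333333
r = Sxy/√(Sxx·Syy) = 8293.666667/√(78994119.111111) = 8293.666667/8887.863585 = 0.933145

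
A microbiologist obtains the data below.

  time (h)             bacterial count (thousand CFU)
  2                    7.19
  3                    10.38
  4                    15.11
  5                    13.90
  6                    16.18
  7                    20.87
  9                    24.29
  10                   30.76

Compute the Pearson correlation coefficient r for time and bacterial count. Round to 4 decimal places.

0.9768

n = 8, Σx = 46, Σy = 138.68, Σxy = 944.84, Σx² = 320, Σy² = 2814.4936
Sxx = Σx² − (Σx)²/n = 320 − 264.5 = 55.5
Sxy = Σxy − (Σx)(Σy)/n = 944.84 − 797.41 = 147.43
Syy = Σy² − (Σy)²/n = 2814.4936 − 2404.0178 = 410.4758
r = Sxy/√(Sxx·Syy) = 147.43/√(22781.4069) = 147.43/150.935108 = 0.976777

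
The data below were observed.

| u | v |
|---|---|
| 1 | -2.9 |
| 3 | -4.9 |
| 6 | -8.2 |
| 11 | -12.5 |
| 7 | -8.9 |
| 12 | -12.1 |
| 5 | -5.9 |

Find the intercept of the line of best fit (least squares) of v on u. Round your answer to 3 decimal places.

-2.195

n = 7, Σx = 45, Σy = -55.4, Σxy = -441.3, Σx² = 385
Sxx = Σx² − (Σx)²/n = 385 − 289.285714 = 95.714286
Sxy = Σxy − (Σx)(Σy)/n = -441.3 − (-356.142857) = -85.157143
b = Sxy/Sxx = -85.157143/95.714286 = -0.889701
a = ȳ − b·x̄ = -7.914286 − (-0.889701)·6.428571 = -2.194776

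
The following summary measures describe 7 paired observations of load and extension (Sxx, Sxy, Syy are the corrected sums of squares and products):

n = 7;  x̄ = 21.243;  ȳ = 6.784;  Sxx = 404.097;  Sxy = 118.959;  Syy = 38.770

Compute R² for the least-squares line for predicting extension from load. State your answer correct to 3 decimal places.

R² = Sxy²/(Sxx·Syy) = (118.959)²/(404.097·38.77) = 0.903261

0.903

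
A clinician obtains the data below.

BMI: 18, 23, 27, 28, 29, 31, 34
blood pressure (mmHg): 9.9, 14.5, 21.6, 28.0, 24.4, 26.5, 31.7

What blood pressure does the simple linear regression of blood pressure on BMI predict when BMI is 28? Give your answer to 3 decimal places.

n = 7, Σx = 190, Σy = 156.6, Σxy = 4485.8, Σx² = 5324
Sxx = Σx² − (Σx)²/n = 5324 − 5157.142857 = 166.857143
Sxy = Σxy − (Σx)(Σy)/n = 4485.8 − 4250.571429 = 235.228571
b = Sxy/Sxx = 235.228571/166.857143 = 1.409760
a = ȳ − b·x̄ = 22.371429 − 1.409760·27.142857 = -15.893493
ŷ(28) = a + b·28 = -15.893493 + 1.409760·28 = 23.579795

23.580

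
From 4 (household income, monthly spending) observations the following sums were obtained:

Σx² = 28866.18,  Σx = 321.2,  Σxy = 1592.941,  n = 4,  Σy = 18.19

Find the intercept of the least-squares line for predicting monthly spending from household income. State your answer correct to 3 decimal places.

Sxx = Σx² − (Σx)²/n = 28866.18 − 25792.36 = 3073.82
Sxy = Σxy − (Σx)(Σy)/n = 1592.941 − 1460.657 = 132.284
b = Sxy/Sxx = 132.284/3073.82 = 0.043036
a = ȳ − b·x̄ = 4.5475 − 0.043036·80.3 = 1.091733

1.092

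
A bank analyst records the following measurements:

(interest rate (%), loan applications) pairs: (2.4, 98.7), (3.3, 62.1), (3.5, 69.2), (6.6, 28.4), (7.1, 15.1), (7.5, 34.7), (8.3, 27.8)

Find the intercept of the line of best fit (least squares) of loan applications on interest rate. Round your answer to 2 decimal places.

n = 7, Σx = 38.7, Σy = 336, Σxy = 1469.65, Σx² = 248.01
Sxx = Σx² − (Σx)²/n = 248.01 − 213.955714 = 34.054286
Sxy = Σxy − (Σx)(Σy)/n = 1469.65 − 1857.6 = -387.95
b = Sxy/Sxx = -387.95/34.054286 = -11.392105
a = ȳ − b·x̄ = 48 − (-11.392105)·5.528571 = 110.982066

110.98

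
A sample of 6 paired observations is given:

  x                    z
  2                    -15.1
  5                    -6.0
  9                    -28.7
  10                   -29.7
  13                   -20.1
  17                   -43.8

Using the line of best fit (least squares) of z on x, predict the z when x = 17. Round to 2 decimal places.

n = 6, Σx = 56, Σy = -143.4, Σxy = -1621.4, Σx² = 668
Sxx = Σx² − (Σx)²/n = 668 − 522.666667 = 145.333333
Sxy = Σxy − (Σx)(Σy)/n = -1621.4 − (-1338.4) = -283
b = Sxy/Sxx = -283/145.333333 = -1.947248
a = ȳ − b·x̄ = -23.9 − (-1.947248)·9.333333 = -5.725688
ŷ(17) = a + b·17 = -5.725688 + (-1.947248)·17 = -38.828899

-38.83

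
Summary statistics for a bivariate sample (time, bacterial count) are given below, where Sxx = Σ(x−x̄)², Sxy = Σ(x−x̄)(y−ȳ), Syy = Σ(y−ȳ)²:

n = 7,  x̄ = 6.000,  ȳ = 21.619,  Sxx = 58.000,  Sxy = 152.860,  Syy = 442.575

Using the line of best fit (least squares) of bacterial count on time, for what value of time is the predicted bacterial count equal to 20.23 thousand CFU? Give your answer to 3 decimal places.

5.473

b = Sxy/Sxx = 152.86/58 = 2.635517
a = ȳ − b·x̄ = 21.619 − 2.635517·6 = 5.805897
Set a + b·x = 20.23: x = (20.23 − 5.805897) / 2.635517 = 5.472969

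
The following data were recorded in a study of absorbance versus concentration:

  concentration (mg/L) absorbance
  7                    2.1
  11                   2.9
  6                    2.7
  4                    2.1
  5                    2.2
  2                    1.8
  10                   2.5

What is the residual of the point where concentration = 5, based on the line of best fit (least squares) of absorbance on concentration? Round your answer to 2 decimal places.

0.01

n = 7, Σx = 45, Σy = 16.3, Σxy = 110.8, Σx² = 351
Sxx = Σx² − (Σx)²/n = 351 − 289.285714 = 61.714286
Sxy = Σxy − (Σx)(Σy)/n = 110.8 − 104.785714 = 6.014286
b = Sxy/Sxx = 6.014286/61.714286 = 0.097454
a = ȳ − b·x̄ = 2.328571 − 0.097454·6.428571 = 1.702083
ŷ(5) = 1.702083 + 0.097454·5 = 2.189352
residual = y − ŷ = 2.2 − 2.189352 = 0.010648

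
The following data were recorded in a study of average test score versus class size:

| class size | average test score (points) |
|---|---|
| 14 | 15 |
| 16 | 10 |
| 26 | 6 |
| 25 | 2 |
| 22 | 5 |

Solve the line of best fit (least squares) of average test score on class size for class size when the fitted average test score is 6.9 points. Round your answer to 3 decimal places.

21.433

n = 5, Σx = 103, Σy = 38, Σxy = 686, Σx² = 2237
Sxx = Σx² − (Σx)²/n = 2237 − 2121.8 = 115.2
Sxy = Σxy − (Σx)(Σy)/n = 686 − 782.8 = -96.8
b = Sxy/Sxx = -96.8/115.2 = -0.840278
a = ȳ − b·x̄ = 7.6 − (-0.840278)·20.6 = 24.909722
Set a + b·x = 6.9: x = (6.9 − 24.909722) / (-0.840278) = 21.433058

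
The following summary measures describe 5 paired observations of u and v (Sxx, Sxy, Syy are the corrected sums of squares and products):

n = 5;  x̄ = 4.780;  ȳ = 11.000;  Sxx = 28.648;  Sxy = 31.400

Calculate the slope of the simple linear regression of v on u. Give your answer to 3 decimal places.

1.096

b = Sxy/Sxx = 31.4/28.648 = 1.096063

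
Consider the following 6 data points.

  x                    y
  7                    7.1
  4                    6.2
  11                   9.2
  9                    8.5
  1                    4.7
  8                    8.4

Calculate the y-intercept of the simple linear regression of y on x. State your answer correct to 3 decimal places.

n = 6, Σx = 40, Σy = 44.1, Σxy = 324.1, Σx² = 332
Sxx = Σx² − (Σx)²/n = 332 − 266.666667 = 65.333333
Sxy = Σxy − (Σx)(Σy)/n = 324.1 − 294 = 30.1
b = Sxy/Sxx = 30.1/65.333333 = 0.460714
a = ȳ − b·x̄ = 7.35 − 0.460714·6.666667 = 4.278571

4.279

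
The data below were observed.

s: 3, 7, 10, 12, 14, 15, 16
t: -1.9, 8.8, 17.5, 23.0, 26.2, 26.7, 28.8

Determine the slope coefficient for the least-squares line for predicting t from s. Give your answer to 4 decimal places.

n = 7, Σx = 77, Σy = 129.1, Σxy = 1735, Σx² = 979
Sxx = Σx² − (Σx)²/n = 979 − 847 = 132
Sxy = Σxy − (Σx)(Σy)/n = 1735 − 1420.1 = 314.9
b = Sxy/Sxx = 314.9/132 = 2.385606

2.3856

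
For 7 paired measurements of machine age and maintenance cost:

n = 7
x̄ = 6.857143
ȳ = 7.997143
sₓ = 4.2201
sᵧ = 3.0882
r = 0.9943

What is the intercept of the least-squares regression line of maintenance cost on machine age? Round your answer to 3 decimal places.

3.008

b = r · sᵧ/sₓ = 0.9943 · 3.0882/4.2201 = 0.727612
a = ȳ − b·x̄ = 7.997143 − 0.727612·6.857143 = 3.007800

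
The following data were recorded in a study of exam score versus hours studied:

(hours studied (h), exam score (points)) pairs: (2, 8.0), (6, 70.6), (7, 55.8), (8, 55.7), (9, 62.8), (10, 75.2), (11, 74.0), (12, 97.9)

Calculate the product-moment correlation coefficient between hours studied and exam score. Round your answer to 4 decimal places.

0.9023

n = 8, Σx = 65, Σy = 500, Σxy = 4581.8, Σx² = 599, Σy² = 35923.78
Sxx = Σx² − (Σx)²/n = 599 − 528.125 = 70.875
Sxy = Σxy − (Σx)(Σy)/n = 4581.8 − 4062.5 = 519.3
Syy = Σy² − (Σy)²/n = 35923.78 − 31250 = 4673.78
r = Sxy/√(Sxx·Syy) = 519.3/√(331254.1575) = 519.3/575.546833 = 0.902272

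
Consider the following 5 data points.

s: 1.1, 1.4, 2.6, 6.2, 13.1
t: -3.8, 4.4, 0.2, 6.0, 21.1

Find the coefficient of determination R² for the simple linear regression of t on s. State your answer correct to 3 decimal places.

0.893

n = 5, Σx = 24.4, Σy = 27.9, Σxy = 316.11, Σx² = 219.98, Σy² = 515.05
Sxx = Σx² − (Σx)²/n = 219.98 − 119.072 = 100.908
Sxy = Σxy − (Σx)(Σy)/n = 316.11 − 136.152 = 179.958
Syy = Σy² − (Σy)²/n = 515.05 − 155.682 = 359.368
R² = Sxy²/(Sxx·Syy) = (179.958)²/(100.908·359.368) = 0.893053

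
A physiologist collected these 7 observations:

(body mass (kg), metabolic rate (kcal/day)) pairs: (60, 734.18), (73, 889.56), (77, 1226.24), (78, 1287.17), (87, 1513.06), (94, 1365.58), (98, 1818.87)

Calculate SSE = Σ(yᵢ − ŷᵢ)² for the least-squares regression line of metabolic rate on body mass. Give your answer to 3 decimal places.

n = 7, Σx = 567, Σy = 8834.66, Σxy = 742058.42, Σx² = 46951, Σy² = 11953255.7894
Sxx = Σx² − (Σx)²/n = 46951 − 45927 = 1024
Sxy = Σxy − (Σx)(Σy)/n = 742058.42 − 715607.46 = 26450.96
Syy = Σy² − (Σy)²/n = 11953255.7894 − 11150173.902229 = 803081.887171
b = Sxy/Sxx = 26450.96/1024 = 25.831016
SSE = Syy − b·Sxy = 803081.887171 − 25.831016·26450.96 = 119826.726115

119826.726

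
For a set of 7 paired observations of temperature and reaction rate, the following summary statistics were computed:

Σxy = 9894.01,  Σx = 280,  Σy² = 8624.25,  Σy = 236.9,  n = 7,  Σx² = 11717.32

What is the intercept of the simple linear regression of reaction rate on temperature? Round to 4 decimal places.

Sxx = Σx² − (Σx)²/n = 11717.32 − 11200 = 517.32
Sxy = Σxy − (Σx)(Σy)/n = 9894.01 − 9476 = 418.01
b = Sxy/Sxx = 418.01/517.32 = 0.808030
a = ȳ − b·x̄ = 33.842857 − 0.808030·40 = 1.521663

1.5217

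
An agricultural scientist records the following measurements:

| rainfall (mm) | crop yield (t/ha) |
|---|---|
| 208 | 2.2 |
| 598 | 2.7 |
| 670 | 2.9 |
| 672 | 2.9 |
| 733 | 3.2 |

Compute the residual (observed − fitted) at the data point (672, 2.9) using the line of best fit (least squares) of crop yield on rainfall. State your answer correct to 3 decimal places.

n = 5, Σx = 2881, Σy = 13.9, Σxy = 8309.6, Σx² = 1838641
Sxx = Σx² − (Σx)²/n = 1838641 − 1660032.2 = 178608.8
Sxy = Σxy − (Σx)(Σy)/n = 8309.6 − 8009.18 = 300.42
b = Sxy/Sxx = 300.42/178608.8 = 0.001682
a = ȳ − b·x̄ = 2.78 − 0.001682·576.2 = 1.810832
ŷ(672) = 1.810832 + 0.001682·672 = 2.941136
residual = y − ŷ = 2.9 − 2.941136 = -0.041136

-0.041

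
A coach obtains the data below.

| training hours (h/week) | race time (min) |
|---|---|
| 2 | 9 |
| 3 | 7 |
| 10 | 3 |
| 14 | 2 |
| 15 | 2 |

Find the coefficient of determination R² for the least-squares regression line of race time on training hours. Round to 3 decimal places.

n = 5, Σx = 44, Σy = 23, Σxy = 127, Σx² = 534, Σy² = 147
Sxx = Σx² − (Σx)²/n = 534 − 387.2 = 146.8
Sxy = Σxy − (Σx)(Σy)/n = 127 − 202.4 = -75.4
Syy = Σy² − (Σy)²/n = 147 − 105.8 = 41.2
R² = Sxy²/(Sxx·Syy) = (-75.4)²/(146.8·41.2) = 0.939982

0.940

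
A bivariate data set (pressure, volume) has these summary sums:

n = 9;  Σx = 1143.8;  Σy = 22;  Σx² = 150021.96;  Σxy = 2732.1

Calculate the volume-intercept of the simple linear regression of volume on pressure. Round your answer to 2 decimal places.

4.19

Sxx = Σx² − (Σx)²/n = 150021.96 − 145364.271111 = 4657.688889
Sxy = Σxy − (Σx)(Σy)/n = 2732.1 − 2795.955556 = -63.855556
b = Sxy/Sxx = -63.855556/4657.688889 = -0.013710
a = ȳ − b·x̄ = 2.444444 − (-0.013710)·127.088889 = 4.186796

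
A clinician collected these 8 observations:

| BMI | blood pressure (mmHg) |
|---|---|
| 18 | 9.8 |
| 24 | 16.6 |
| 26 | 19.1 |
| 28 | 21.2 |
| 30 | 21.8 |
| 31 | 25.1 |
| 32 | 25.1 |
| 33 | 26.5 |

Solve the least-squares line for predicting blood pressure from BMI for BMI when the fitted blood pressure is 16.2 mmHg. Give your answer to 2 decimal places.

n = 8, Σx = 222, Σy = 165.2, Σxy = 4774.8, Σx² = 6334
Sxx = Σx² − (Σx)²/n = 6334 − 6160.5 = 173.5
Sxy = Σxy − (Σx)(Σy)/n = 4774.8 − 4584.3 = 190.5
b = Sxy/Sxx = 190.5/173.5 = 1.097983
a = ȳ − b·x̄ = 20.65 − 1.097983·27.75 = -9.819020
Set a + b·x = 16.2: x = (16.2 − (-9.819020)) / 1.097983 = 23.697113

23.70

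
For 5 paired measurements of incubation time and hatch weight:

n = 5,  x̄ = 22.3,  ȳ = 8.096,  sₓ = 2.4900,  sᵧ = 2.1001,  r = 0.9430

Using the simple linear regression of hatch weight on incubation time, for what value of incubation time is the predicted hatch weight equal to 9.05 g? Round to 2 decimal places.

b = r · sᵧ/sₓ = 0.943 · 2.1001/2.49 = 0.795339
a = ȳ − b·x̄ = 8.096 − 0.795339·22.3 = -9.640061
Set a + b·x = 9.05: x = (9.05 − (-9.640061)) / 0.795339 = 23.499488

23.50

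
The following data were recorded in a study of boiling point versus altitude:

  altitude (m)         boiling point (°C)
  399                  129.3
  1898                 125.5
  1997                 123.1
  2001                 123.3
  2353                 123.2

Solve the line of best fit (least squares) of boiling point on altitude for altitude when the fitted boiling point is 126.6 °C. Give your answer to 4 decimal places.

1210.4931

n = 5, Σx = 8648, Σy = 624.4, Σxy = 1072233.3, Σx² = 17290224
Sxx = Σx² − (Σx)²/n = 17290224 − 14957580.8 = 2332643.2
Sxy = Σxy − (Σx)(Σy)/n = 1072233.3 − 1079962.24 = -7728.94
b = Sxy/Sxx = -7728.94/2332643.2 = -0.003313
a = ȳ − b·x̄ = 124.88 − (-0.003313)·1729.6 = 130.610827
Set a + b·x = 126.6: x = (126.6 − 130.610827) / (-0.003313) = 1210.493071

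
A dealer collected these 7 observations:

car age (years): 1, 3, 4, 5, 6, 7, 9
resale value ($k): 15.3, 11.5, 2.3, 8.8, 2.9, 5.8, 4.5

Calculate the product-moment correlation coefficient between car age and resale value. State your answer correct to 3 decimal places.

-0.708

n = 7, Σx = 35, Σy = 51.1, Σxy = 201.5, Σx² = 217, Σy² = 511.37
Sxx = Σx² − (Σx)²/n = 217 − 175 = 42
Sxy = Σxy − (Σx)(Σy)/n = 201.5 − 255.5 = -54
Syy = Σy² − (Σy)²/n = 511.37 − 373.03 = 138.34
r = Sxy/√(Sxx·Syy) = -54/√(5810.28) = -54/76.225193 = -0.708427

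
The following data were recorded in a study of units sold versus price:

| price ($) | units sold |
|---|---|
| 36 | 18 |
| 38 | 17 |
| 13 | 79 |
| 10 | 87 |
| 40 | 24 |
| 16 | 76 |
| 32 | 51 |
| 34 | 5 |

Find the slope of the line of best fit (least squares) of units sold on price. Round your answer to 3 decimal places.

-2.480

n = 8, Σx = 219, Σy = 357, Σxy = 7169, Σx² = 7045
Sxx = Σx² − (Σx)²/n = 7045 − 5995.125 = 1049.875
Sxy = Σxy − (Σx)(Σy)/n = 7169 − 9772.875 = -2603.875
b = Sxy/Sxx = -2603.875/1049.875 = -2.480176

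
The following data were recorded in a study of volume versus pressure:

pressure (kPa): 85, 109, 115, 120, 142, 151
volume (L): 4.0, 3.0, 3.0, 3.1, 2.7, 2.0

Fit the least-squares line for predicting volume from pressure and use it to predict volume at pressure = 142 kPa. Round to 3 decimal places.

n = 6, Σx = 722, Σy = 17.8, Σxy = 2069.4, Σx² = 89696
Sxx = Σx² − (Σx)²/n = 89696 − 86880.666667 = 2815.333333
Sxy = Σxy − (Σx)(Σy)/n = 2069.4 − 2141.933333 = -72.533333
b = Sxy/Sxx = -72.533333/2815.333333 = -0.025764
a = ȳ − b·x̄ = 2.966667 − (-0.025764)·120.333333 = 6.066896
ŷ(142) = a + b·142 = 6.066896 + (-0.025764)·142 = 2.408454

2.408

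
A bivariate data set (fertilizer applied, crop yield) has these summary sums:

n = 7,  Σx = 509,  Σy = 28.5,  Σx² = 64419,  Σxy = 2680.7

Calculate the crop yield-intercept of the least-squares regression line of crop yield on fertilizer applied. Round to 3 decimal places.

Sxx = Σx² − (Σx)²/n = 64419 − 37011.571429 = 27407.428571
Sxy = Σxy − (Σx)(Σy)/n = 2680.7 − 2072.357143 = 608.342857
b = Sxy/Sxx = 608.342857/27407.428571 = 0.022196
a = ȳ − b·x̄ = 4.071429 − 0.022196·72.714286 = 2.457442

2.457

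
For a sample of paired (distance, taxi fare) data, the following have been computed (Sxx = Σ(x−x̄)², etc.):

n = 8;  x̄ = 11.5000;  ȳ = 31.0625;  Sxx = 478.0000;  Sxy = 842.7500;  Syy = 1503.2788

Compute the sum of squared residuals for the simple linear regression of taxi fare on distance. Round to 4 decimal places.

17.4471

b = Sxy/Sxx = 842.75/478 = 1.763075
SSE = Syy − b·Sxy = 1503.2788 − 1.763075·842.75 = 17.447079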